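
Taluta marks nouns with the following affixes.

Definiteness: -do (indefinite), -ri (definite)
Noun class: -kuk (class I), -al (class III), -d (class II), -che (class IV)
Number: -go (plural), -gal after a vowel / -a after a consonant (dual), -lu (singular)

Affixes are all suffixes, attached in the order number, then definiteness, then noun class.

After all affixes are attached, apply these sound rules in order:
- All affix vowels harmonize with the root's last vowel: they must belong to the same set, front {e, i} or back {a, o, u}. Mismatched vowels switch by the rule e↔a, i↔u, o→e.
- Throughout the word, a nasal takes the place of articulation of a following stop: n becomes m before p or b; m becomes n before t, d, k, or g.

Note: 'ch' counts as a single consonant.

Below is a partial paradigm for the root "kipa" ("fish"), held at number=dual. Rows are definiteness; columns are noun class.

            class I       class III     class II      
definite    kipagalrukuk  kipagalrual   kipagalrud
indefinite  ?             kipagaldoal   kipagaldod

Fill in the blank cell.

Attach number dual -gal (after vowel 'a') → kipagal.
Attach definiteness indefinite -do → kipagaldo.
Attach noun class class I -kuk → kipagaldokuk.
Vowel harmony: no change.
Nasal assimilation: no change.

kipagaldokuk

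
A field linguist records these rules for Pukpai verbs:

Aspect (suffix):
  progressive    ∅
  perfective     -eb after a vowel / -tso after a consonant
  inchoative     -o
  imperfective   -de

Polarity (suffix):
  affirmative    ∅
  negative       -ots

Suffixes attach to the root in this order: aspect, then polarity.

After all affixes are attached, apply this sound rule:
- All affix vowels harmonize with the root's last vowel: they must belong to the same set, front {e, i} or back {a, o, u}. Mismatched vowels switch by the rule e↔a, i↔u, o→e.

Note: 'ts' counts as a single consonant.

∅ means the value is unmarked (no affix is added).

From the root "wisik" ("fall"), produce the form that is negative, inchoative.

wisikeets

Attach aspect inchoative -o → wisiko.
Attach polarity negative -ots → wisikoots.
Apply vowel harmony: wisikoots → wisikeets.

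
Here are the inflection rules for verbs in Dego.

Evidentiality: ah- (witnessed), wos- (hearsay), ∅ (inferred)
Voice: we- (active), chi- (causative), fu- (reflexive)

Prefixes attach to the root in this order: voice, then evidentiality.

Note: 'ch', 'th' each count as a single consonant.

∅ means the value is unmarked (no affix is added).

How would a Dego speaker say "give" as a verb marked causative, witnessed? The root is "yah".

ahchiyah

Attach voice causative chi- → chiyah.
Attach evidentiality witnessed ah- → ahchiyah.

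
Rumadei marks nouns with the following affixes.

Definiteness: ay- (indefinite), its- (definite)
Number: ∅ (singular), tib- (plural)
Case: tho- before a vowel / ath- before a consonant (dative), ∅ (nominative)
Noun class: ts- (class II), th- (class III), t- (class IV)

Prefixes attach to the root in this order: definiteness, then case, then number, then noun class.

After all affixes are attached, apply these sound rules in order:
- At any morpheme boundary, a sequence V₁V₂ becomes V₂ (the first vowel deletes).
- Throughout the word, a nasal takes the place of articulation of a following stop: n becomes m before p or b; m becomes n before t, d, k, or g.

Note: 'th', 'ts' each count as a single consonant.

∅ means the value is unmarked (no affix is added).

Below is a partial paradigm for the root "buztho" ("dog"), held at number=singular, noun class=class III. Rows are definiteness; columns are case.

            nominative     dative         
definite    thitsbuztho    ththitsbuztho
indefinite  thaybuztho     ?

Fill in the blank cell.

Attach definiteness indefinite ay- → aybuztho.
Attach case dative tho- (before vowel 'a') → thoaybuztho.
number = singular: zero marking, form stays thoaybuztho.
Attach noun class class III th- → ththoaybuztho.
Apply vowel deletion: ththoaybuztho → ththaybuztho.
Nasal assimilation: no change.

ththaybuztho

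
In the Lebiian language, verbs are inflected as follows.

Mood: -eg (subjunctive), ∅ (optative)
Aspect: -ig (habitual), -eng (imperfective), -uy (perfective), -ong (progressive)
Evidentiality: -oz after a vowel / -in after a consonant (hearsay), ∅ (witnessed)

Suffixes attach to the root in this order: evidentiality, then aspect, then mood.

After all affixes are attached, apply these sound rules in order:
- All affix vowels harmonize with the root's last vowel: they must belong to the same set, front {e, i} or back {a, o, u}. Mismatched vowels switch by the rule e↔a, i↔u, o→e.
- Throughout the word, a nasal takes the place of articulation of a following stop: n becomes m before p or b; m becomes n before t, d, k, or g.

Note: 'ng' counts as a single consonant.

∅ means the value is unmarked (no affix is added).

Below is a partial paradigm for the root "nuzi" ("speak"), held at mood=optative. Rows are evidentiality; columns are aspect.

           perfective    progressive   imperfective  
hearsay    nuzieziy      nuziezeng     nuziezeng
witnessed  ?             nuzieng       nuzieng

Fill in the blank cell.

evidentiality = witnessed: zero marking, form stays nuzi.
Attach aspect perfective -uy → nuziuy.
mood = optative: zero marking, form stays nuziuy.
Apply vowel harmony: nuziuy → nuziiy.
Nasal assimilation: no change.

nuziiy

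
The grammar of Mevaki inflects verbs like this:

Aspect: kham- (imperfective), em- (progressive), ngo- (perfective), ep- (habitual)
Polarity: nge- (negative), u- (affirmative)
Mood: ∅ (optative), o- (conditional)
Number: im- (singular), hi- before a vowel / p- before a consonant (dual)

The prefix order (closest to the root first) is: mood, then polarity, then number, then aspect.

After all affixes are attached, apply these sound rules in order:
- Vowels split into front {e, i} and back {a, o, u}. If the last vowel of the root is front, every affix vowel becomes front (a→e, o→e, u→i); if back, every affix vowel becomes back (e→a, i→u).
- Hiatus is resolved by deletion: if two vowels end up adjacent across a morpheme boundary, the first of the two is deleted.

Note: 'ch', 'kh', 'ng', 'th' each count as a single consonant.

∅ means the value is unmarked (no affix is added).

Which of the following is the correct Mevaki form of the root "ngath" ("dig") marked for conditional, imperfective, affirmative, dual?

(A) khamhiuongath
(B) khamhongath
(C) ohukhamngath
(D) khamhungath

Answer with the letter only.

B

Attach mood conditional o- → ongath.
Attach polarity affirmative u- → uongath.
Attach number dual hi- (before vowel 'u') → hiuongath.
Attach aspect imperfective kham- → khamhiuongath.
Apply vowel harmony: khamhiuongath → khamhuuongath.
Apply vowel deletion: khamhuuongath → khamhongath.
So the correct form is khamhongath, option (B).
(C) ohukhamngath is wrong: it has the affixes in the wrong order.
(D) khamhungath is wrong: it uses optative instead of conditional for mood.
(A) khamhiuongath is wrong: it fails to apply the sound rule(s).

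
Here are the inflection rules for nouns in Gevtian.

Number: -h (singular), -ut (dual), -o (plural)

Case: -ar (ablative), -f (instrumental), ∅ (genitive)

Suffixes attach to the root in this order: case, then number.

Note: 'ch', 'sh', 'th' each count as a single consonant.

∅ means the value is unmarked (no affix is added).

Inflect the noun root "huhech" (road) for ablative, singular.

huhecharh

Attach case ablative -ar → huhechar.
Attach number singular -h → huhecharh.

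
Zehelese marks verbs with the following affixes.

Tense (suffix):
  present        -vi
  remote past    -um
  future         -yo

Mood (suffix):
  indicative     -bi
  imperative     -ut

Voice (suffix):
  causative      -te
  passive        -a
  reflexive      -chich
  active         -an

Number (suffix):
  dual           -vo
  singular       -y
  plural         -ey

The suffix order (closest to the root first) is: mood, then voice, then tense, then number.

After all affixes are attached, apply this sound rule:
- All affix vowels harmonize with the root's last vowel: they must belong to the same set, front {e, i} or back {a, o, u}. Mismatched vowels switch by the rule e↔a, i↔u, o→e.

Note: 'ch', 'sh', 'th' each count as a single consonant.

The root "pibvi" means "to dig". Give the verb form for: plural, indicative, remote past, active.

Attach mood indicative -bi → pibvibi.
Attach voice active -an → pibvibian.
Attach tense remote past -um → pibvibianum.
Attach number plural -ey → pibvibianumey.
Apply vowel harmony: pibvibianumey → pibvibienimey.

pibvibienimey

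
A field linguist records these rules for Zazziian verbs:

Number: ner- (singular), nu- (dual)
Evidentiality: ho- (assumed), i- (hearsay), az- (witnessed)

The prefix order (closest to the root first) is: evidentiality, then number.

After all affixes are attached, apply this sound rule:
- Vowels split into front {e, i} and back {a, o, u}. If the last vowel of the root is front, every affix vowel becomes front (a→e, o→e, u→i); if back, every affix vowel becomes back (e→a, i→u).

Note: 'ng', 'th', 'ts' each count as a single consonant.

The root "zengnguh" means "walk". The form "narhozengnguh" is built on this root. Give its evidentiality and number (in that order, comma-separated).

Segment: ner-ho-zengnguh.
evidentiality: ho- → assumed.
number: ner- → singular.

assumed, singular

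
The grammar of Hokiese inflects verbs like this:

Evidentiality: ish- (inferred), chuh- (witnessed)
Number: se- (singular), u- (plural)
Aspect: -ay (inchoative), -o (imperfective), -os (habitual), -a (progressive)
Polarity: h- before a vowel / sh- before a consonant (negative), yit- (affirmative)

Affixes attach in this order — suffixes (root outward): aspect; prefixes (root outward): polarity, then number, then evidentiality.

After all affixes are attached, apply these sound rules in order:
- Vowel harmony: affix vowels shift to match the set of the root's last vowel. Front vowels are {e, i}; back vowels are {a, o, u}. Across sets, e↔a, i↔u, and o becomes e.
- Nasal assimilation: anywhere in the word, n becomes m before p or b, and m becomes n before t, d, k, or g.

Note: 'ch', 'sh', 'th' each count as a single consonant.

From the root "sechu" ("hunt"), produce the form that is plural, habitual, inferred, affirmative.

Attach polarity affirmative yit- → yitsechu.
Attach number plural u- → uyitsechu.
Attach evidentiality inferred ish- → ishuyitsechu.
Attach aspect habitual -os → ishuyitsechuos.
Apply vowel harmony: ishuyitsechuos → ushuyutsechuos.
Nasal assimilation: no change.

ushuyutsechuos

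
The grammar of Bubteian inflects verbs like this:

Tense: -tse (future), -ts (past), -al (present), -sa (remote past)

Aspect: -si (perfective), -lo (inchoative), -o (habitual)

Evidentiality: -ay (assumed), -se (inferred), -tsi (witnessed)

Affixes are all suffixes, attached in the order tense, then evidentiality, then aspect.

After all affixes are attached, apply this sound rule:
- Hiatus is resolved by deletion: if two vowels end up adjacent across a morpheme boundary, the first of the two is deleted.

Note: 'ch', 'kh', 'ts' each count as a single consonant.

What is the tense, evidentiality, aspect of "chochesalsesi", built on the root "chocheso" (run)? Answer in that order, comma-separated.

Segment: chocheso-al-se-si.
tense: -al → present.
evidentiality: -se → inferred.
aspect: -si → perfective.

present, inferred, perfective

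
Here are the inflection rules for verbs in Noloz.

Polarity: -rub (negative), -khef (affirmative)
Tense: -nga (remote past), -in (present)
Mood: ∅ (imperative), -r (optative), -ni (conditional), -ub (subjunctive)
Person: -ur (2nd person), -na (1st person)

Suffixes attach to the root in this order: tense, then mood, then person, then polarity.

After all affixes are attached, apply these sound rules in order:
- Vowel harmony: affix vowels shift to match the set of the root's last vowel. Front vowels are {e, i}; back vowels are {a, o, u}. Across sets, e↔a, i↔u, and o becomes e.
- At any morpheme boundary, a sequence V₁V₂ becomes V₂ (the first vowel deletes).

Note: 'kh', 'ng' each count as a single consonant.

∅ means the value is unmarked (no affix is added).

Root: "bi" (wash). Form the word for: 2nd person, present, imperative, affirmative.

binirkhef

Attach tense present -in → biin.
mood = imperative: zero marking, form stays biin.
Attach person 2nd person -ur → biinur.
Attach polarity affirmative -khef → biinurkhef.
Apply vowel harmony: biinurkhef → biinirkhef.
Apply vowel deletion: biinirkhef → binirkhef.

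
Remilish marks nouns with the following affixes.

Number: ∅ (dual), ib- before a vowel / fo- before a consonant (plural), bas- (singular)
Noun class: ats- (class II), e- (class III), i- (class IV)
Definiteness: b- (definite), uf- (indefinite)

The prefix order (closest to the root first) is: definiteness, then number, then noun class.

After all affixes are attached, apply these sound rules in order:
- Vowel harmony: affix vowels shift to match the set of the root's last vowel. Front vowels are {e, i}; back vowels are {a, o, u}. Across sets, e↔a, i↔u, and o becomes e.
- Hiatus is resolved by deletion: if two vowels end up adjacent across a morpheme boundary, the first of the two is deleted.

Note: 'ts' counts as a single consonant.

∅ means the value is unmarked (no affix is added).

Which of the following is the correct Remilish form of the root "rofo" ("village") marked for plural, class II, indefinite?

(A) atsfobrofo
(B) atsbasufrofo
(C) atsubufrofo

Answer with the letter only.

C

Attach definiteness indefinite uf- → ufrofo.
Attach number plural ib- (before vowel 'u') → ibufrofo.
Attach noun class class II ats- → atsibufrofo.
Apply vowel harmony: atsibufrofo → atsubufrofo.
Vowel deletion: no change.
So the correct form is atsubufrofo, option (C).
(A) atsfobrofo is wrong: it uses definite instead of indefinite for definiteness.
(B) atsbasufrofo is wrong: it uses singular instead of plural for number.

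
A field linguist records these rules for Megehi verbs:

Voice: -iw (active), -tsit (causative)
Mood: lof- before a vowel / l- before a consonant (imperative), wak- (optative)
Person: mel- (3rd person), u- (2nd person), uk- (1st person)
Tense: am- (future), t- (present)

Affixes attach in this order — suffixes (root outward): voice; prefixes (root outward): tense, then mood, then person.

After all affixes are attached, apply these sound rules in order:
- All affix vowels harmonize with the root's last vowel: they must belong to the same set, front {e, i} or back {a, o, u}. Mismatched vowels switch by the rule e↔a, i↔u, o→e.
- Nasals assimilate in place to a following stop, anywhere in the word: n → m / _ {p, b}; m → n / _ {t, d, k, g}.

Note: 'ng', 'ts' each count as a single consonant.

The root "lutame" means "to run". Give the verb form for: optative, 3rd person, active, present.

Attach tense present t- → tlutame.
Attach voice active -iw → tlutameiw.
Attach mood optative wak- → waktlutameiw.
Attach person 3rd person mel- → melwaktlutameiw.
Apply vowel harmony: melwaktlutameiw → melwektlutameiw.
Nasal assimilation: no change.

melwektlutameiw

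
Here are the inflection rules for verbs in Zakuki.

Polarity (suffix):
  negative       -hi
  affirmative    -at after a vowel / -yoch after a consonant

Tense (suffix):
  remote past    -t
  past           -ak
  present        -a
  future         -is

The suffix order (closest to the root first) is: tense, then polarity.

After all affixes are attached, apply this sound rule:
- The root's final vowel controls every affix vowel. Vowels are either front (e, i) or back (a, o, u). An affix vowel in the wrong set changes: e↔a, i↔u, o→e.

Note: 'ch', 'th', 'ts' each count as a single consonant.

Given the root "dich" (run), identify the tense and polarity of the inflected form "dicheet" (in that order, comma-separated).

present, affirmative

Segment: dich-a-at.
tense: -a → present.
polarity: -at/yoch → affirmative.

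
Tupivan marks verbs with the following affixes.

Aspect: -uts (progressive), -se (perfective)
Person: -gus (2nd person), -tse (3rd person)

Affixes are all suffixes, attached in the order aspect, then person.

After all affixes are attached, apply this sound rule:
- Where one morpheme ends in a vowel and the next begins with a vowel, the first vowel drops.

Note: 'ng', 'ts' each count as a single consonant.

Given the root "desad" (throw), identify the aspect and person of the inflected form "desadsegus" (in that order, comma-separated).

perfective, 2nd person

Segment: desad-se-gus.
aspect: -se → perfective.
person: -gus → 2nd person.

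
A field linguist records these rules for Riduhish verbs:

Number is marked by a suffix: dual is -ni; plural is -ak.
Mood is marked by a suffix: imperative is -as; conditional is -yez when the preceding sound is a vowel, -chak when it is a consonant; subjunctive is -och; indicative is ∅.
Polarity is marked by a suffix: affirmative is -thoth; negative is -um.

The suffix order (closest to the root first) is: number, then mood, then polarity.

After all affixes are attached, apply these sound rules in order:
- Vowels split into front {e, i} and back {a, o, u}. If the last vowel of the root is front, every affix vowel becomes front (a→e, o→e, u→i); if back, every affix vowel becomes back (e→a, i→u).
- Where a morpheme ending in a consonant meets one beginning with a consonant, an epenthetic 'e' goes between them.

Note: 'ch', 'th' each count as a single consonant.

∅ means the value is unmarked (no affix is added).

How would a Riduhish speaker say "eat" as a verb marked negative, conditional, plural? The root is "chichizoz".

chichizozakechakum

Attach number plural -ak → chichizozak.
Attach mood conditional -chak (after consonant 'k') → chichizozakchak.
Attach polarity negative -um → chichizozakchakum.
Vowel harmony: no change.
Apply epenthesis: chichizozakchakum → chichizozakechakum.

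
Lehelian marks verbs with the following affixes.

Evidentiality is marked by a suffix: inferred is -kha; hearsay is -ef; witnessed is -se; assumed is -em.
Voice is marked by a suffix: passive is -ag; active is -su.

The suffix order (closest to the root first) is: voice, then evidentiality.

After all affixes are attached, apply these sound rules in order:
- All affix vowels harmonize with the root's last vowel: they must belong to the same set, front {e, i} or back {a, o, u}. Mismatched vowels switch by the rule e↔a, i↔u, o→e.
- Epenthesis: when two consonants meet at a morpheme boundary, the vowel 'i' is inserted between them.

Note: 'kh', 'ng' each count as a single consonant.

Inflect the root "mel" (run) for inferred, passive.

melegikhe

Attach voice passive -ag → melag.
Attach evidentiality inferred -kha → melagkha.
Apply vowel harmony: melagkha → melegkhe.
Apply epenthesis: melegkhe → melegikhe.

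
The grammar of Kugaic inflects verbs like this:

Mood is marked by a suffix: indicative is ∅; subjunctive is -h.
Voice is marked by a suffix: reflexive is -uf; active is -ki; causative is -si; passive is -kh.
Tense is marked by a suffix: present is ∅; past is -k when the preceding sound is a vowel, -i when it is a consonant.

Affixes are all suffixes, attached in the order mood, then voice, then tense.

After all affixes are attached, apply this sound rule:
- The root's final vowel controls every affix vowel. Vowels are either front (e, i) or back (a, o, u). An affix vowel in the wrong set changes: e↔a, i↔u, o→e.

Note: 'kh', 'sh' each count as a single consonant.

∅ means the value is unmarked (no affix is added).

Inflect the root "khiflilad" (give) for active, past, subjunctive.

Attach mood subjunctive -h → khifliladh.
Attach voice active -ki → khifliladhki.
Attach tense past -k (after vowel 'i') → khifliladhkik.
Apply vowel harmony: khifliladhkik → khifliladhkuk.

khifliladhkuk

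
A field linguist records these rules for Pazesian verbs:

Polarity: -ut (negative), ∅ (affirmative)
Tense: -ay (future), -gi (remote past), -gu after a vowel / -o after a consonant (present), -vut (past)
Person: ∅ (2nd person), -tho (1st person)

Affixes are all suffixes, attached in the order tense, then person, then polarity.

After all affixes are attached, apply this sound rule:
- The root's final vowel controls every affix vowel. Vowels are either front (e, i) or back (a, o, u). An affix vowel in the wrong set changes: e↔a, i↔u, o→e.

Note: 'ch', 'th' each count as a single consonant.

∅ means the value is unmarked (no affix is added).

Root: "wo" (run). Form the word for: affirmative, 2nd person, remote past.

wogu

Attach tense remote past -gi → wogi.
person = 2nd person: zero marking, form stays wogi.
polarity = affirmative: zero marking, form stays wogi.
Apply vowel harmony: wogi → wogu.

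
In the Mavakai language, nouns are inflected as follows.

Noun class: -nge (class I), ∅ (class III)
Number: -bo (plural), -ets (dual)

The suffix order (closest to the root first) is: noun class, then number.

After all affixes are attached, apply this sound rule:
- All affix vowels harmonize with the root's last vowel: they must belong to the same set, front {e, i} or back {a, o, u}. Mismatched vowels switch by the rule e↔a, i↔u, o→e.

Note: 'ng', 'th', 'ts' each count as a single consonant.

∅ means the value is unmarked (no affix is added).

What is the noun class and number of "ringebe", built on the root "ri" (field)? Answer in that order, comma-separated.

Segment: ri-nge-bo.
noun class: -nge → class I.
number: -bo → plural.

class I, plural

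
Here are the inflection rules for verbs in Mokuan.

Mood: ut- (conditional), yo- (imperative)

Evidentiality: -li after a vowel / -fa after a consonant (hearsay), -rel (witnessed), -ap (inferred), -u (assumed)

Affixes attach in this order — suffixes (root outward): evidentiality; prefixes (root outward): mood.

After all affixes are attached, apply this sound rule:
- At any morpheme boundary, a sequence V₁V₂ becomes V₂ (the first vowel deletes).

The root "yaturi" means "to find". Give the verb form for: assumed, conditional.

utyaturu

Attach mood conditional ut- → utyaturi.
Attach evidentiality assumed -u → utyaturiu.
Apply vowel deletion: utyaturiu → utyaturu.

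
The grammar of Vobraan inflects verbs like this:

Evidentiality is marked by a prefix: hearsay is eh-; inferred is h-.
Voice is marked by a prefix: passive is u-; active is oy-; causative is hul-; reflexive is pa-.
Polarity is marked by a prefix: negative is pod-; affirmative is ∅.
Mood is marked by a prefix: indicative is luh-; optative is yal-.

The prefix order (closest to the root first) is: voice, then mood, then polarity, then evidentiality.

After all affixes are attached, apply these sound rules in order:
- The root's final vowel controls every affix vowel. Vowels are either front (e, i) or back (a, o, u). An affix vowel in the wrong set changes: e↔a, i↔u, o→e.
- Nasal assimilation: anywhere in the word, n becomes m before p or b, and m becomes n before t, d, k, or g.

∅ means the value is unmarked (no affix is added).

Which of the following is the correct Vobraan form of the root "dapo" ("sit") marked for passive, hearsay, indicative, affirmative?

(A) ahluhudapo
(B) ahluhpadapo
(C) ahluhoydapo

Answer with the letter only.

Attach voice passive u- → udapo.
Attach mood indicative luh- → luhudapo.
polarity = affirmative: zero marking, form stays luhudapo.
Attach evidentiality hearsay eh- → ehluhudapo.
Apply vowel harmony: ehluhudapo → ahluhudapo.
Nasal assimilation: no change.
So the correct form is ahluhudapo, option (A).
(C) ahluhoydapo is wrong: it uses active instead of passive for voice.
(B) ahluhpadapo is wrong: it uses reflexive instead of passive for voice.

A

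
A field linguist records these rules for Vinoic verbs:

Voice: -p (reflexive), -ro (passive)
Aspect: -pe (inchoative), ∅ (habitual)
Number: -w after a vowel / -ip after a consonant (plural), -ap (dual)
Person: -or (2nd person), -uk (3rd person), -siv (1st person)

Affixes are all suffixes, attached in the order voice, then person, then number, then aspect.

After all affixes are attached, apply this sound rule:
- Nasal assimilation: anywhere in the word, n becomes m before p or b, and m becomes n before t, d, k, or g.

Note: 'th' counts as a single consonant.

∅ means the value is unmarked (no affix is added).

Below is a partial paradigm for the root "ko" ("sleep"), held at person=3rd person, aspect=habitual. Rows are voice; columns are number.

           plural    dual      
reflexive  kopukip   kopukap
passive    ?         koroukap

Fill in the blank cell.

koroukip

Attach voice passive -ro → koro.
Attach person 3rd person -uk → korouk.
Attach number plural -ip (after consonant 'k') → koroukip.
aspect = habitual: zero marking, form stays koroukip.
Nasal assimilation: no change.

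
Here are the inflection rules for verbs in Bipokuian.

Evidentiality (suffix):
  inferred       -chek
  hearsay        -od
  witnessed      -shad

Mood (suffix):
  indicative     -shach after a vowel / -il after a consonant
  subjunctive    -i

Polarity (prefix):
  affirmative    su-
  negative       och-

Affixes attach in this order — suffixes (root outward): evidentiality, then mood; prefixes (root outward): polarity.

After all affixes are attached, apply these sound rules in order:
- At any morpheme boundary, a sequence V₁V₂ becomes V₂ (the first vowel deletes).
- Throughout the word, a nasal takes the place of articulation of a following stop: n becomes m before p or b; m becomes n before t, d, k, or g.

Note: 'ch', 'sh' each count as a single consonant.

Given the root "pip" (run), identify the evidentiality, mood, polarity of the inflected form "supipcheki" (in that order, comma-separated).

inferred, subjunctive, affirmative

Segment: su-pip-chek-i.
evidentiality: -chek → inferred.
mood: -i → subjunctive.
polarity: su- → affirmative.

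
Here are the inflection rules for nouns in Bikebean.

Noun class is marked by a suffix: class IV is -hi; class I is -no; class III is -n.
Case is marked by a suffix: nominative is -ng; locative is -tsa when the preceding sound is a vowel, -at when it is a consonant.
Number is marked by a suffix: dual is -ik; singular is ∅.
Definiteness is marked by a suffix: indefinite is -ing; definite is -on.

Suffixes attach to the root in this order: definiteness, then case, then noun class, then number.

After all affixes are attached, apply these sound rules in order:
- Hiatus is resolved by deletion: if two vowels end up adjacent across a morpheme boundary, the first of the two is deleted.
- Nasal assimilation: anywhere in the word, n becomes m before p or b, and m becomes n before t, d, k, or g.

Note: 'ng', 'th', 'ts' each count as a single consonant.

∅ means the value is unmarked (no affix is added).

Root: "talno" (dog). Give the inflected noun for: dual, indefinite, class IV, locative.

talningathik

Attach definiteness indefinite -ing → talnoing.
Attach case locative -at (after consonant 'ng') → talnoingat.
Attach noun class class IV -hi → talnoingathi.
Attach number dual -ik → talnoingathiik.
Apply vowel deletion: talnoingathiik → talningathik.
Nasal assimilation: no change.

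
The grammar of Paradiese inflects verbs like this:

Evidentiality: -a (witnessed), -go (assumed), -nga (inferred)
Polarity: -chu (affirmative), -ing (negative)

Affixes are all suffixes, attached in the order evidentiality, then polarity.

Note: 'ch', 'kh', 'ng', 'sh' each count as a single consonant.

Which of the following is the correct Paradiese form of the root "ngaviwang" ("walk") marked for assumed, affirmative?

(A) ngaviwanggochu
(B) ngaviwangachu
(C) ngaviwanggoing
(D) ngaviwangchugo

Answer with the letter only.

Attach evidentiality assumed -go → ngaviwanggo.
Attach polarity affirmative -chu → ngaviwanggochu.
So the correct form is ngaviwanggochu, option (A).
(D) ngaviwangchugo is wrong: it has the affixes in the wrong order.
(B) ngaviwangachu is wrong: it uses witnessed instead of assumed for evidentiality.
(C) ngaviwanggoing is wrong: it uses negative instead of affirmative for polarity.

A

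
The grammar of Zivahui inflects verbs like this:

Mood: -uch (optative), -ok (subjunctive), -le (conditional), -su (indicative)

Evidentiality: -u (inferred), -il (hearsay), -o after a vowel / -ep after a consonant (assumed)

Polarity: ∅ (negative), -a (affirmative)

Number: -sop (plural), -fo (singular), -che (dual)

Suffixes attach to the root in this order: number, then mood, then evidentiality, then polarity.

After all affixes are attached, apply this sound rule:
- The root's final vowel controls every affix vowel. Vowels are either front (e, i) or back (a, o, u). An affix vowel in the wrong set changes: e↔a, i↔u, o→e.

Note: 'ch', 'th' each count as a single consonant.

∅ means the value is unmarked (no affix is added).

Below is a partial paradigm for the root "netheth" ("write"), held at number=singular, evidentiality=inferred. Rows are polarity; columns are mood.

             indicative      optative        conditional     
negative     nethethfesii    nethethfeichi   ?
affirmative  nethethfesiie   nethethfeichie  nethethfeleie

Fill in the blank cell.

nethethfelei

Attach number singular -fo → nethethfo.
Attach mood conditional -le → nethethfole.
Attach evidentiality inferred -u → nethethfoleu.
polarity = negative: zero marking, form stays nethethfoleu.
Apply vowel harmony: nethethfoleu → nethethfelei.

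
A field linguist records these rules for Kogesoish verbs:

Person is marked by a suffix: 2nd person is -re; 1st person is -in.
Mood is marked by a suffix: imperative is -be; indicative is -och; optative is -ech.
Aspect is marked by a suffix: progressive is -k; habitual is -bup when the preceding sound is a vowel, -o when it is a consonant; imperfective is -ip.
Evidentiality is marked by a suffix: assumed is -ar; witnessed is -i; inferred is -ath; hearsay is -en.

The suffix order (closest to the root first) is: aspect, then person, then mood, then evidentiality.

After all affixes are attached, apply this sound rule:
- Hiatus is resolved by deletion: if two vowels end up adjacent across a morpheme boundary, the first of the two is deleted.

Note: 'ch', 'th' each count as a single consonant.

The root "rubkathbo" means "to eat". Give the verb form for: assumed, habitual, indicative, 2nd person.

Attach aspect habitual -bup (after vowel 'o') → rubkathbobup.
Attach person 2nd person -re → rubkathbobupre.
Attach mood indicative -och → rubkathbobupreoch.
Attach evidentiality assumed -ar → rubkathbobupreochar.
Apply vowel deletion: rubkathbobupreochar → rubkathbobuprochar.

rubkathbobuprochar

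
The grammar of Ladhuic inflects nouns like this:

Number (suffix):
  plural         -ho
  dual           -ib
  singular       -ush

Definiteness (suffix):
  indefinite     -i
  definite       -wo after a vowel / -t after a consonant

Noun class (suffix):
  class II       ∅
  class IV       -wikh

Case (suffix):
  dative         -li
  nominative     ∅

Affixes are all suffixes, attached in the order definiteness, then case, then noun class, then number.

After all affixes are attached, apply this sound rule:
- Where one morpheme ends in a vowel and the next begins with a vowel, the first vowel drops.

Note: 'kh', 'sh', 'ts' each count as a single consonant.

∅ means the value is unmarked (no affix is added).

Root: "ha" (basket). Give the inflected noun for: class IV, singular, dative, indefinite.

Attach definiteness indefinite -i → hai.
Attach case dative -li → haili.
Attach noun class class IV -wikh → hailiwikh.
Attach number singular -ush → hailiwikhush.
Apply vowel deletion: hailiwikhush → hiliwikhush.

hiliwikhush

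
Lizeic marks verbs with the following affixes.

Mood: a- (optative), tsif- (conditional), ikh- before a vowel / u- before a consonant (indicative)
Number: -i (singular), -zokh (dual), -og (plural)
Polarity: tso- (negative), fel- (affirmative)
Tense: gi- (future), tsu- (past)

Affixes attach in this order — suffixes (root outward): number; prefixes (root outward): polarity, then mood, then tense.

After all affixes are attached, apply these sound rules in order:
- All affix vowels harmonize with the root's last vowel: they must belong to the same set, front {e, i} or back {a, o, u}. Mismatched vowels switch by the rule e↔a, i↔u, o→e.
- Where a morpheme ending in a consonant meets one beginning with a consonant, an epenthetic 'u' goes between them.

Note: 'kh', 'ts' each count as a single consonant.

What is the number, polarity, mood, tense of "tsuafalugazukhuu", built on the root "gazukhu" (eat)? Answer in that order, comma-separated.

singular, affirmative, optative, past

Segment: tsu-a-fel-gazukhu-i.
number: -i → singular.
polarity: fel- → affirmative.
mood: a- → optative.
tense: tsu- → past.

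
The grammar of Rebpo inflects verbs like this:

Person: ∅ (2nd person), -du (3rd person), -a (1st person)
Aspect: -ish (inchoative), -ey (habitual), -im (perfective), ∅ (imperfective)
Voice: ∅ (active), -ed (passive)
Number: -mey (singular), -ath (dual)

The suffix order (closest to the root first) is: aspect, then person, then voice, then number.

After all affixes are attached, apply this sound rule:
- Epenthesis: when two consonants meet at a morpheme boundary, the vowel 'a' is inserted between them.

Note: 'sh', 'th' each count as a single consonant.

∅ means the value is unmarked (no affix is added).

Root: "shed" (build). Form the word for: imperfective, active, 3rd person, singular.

shedadumey

aspect = imperfective: zero marking, form stays shed.
Attach person 3rd person -du → sheddu.
voice = active: zero marking, form stays sheddu.
Attach number singular -mey → sheddumey.
Apply epenthesis: sheddumey → shedadumey.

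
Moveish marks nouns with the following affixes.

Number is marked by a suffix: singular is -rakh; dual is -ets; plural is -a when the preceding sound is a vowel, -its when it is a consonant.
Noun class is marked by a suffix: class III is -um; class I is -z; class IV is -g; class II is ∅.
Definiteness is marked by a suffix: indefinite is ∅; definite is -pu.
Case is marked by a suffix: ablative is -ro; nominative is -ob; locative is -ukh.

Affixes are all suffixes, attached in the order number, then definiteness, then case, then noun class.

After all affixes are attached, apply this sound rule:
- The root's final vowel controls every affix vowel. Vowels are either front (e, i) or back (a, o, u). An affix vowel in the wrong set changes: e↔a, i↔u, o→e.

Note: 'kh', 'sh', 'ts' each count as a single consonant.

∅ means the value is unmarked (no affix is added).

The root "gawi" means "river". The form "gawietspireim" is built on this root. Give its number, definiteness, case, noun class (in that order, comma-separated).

dual, definite, ablative, class III

Segment: gawi-ets-pu-ro-um.
number: -ets → dual.
definiteness: -pu → definite.
case: -ro → ablative.
noun class: -um → class III.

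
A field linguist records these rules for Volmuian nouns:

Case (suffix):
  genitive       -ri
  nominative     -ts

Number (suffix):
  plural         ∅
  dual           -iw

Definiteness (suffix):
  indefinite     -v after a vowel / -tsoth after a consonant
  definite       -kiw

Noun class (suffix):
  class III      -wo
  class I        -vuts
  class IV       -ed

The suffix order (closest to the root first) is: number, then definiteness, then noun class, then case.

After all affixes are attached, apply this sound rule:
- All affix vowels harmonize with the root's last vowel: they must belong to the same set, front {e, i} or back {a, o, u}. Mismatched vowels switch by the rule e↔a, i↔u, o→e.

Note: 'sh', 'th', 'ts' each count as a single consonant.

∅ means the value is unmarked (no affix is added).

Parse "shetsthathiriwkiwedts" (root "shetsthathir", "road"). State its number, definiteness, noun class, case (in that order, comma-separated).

dual, definite, class IV, nominative

Segment: shetsthathir-iw-kiw-ed-ts.
number: -iw → dual.
definiteness: -kiw → definite.
noun class: -ed → class IV.
case: -ts → nominative.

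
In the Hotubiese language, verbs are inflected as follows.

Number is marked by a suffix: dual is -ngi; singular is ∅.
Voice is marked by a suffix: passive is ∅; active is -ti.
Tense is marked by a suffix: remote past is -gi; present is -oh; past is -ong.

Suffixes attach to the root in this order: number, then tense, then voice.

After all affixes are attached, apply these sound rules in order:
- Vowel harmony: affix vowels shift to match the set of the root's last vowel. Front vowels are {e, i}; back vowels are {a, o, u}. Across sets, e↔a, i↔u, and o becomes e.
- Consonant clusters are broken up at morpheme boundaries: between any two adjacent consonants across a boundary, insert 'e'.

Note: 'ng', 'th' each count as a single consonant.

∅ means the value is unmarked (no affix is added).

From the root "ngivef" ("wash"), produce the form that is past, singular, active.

ngivefengeti

number = singular: zero marking, form stays ngivef.
Attach tense past -ong → ngivefong.
Attach voice active -ti → ngivefongti.
Apply vowel harmony: ngivefongti → ngivefengti.
Apply epenthesis: ngivefengti → ngivefengeti.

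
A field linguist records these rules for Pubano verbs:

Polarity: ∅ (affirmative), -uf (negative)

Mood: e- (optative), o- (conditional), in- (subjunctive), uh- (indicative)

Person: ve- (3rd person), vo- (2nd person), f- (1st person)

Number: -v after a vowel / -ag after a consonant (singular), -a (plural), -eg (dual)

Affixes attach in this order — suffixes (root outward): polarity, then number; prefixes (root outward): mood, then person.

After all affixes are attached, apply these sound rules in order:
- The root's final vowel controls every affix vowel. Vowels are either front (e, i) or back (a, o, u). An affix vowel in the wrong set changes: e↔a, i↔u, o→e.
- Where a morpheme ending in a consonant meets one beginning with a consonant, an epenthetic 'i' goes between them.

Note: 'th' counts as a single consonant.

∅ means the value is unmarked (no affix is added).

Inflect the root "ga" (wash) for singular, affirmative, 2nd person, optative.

polarity = affirmative: zero marking, form stays ga.
Attach mood optative e- → ega.
Attach person 2nd person vo- → voega.
Attach number singular -v (after vowel 'a') → voegav.
Apply vowel harmony: voegav → voagav.
Epenthesis: no change.

voagav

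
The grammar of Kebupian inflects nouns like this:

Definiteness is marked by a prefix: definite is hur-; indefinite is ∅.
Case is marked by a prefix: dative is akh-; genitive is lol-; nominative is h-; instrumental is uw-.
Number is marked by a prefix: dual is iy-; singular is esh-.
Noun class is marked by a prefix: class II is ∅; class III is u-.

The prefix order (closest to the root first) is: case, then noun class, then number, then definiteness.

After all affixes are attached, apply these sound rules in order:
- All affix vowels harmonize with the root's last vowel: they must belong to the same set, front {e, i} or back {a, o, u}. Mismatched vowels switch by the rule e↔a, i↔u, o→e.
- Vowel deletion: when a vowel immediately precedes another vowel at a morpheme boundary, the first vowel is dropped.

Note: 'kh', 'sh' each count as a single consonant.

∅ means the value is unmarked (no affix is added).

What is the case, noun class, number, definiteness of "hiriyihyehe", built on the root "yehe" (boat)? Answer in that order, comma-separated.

Segment: hur-iy-u-h-yehe.
case: h- → nominative.
noun class: u- → class III.
number: iy- → dual.
definiteness: hur- → definite.

nominative, class III, dual, definite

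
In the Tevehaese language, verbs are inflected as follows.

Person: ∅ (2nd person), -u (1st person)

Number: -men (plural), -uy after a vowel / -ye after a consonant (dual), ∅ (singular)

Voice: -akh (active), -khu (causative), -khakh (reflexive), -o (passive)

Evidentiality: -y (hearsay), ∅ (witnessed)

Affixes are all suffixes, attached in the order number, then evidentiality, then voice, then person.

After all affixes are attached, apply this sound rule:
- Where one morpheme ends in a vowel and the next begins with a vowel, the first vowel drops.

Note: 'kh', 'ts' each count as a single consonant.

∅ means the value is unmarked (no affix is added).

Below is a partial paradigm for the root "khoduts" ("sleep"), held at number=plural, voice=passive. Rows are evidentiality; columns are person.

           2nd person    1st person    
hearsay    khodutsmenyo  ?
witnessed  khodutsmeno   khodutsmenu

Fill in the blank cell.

khodutsmenyu

Attach number plural -men → khodutsmen.
Attach evidentiality hearsay -y → khodutsmeny.
Attach voice passive -o → khodutsmenyo.
Attach person 1st person -u → khodutsmenyou.
Apply vowel deletion: khodutsmenyou → khodutsmenyu.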